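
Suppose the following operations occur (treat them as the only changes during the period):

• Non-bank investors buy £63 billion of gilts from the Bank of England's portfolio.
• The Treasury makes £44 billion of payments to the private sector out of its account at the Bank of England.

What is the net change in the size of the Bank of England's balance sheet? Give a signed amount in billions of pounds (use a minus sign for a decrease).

-£63 billion

Asset sale (to non-banks) £63 billion: a Bank of England asset is shed → −£63B.
Government spending £44 billion: only the composition of liabilities changes → 0.
Net: −63 + 0 = -£63 billion.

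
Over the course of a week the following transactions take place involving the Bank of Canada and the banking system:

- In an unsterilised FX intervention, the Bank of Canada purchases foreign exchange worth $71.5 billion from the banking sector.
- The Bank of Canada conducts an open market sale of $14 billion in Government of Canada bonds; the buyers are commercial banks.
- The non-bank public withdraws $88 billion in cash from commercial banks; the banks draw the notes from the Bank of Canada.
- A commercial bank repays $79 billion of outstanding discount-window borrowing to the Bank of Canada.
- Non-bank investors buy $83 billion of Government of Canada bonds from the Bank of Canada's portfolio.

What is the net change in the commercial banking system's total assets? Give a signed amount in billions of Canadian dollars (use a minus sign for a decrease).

FX purchase $71.5 billion: just an asset swap on bank balance sheets → 0.
OMO sale (to banks) $14 billion: just an asset swap on bank balance sheets → 0.
Currency withdrawal $88 billion: bank balance sheets shrink → −$88B.
Discount-window repayment $79 billion: bank balance sheets shrink → −$79B.
Asset sale (to non-banks) $83 billion: bank balance sheets shrink → −$83B.
Net: 0 + 0 − 88 − 79 − 83 = -$250 billion.

-$250 billion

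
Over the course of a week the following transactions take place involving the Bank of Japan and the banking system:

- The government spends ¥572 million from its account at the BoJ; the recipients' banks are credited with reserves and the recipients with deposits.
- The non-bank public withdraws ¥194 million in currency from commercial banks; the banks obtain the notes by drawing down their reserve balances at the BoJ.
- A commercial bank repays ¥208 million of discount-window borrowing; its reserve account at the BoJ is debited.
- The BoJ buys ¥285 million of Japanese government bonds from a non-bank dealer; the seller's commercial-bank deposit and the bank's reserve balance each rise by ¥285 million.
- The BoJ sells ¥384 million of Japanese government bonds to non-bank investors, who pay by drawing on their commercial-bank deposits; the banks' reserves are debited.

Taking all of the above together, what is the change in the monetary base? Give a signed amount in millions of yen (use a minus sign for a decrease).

+¥265 million

BoJ balance sheet:
  Assets:      Securities −¥99M, Loans to banks −¥208M
  Liabilities: Bank reserves +¥71M, Currency in circulation +¥194M, Government deposits −¥572M
Monetary base = currency + reserves: +¥194M + (+¥71M) = +¥265 million.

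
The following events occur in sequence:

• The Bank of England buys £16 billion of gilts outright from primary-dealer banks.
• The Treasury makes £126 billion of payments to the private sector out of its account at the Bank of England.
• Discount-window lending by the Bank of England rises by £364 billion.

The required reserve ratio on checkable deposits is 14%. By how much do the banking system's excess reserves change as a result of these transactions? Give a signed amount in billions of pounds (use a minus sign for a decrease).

OMO purchase (from banks) £16 billion: reserves +£16B, deposits 0.
Government spending £126 billion: reserves +£126B, deposits +£126B.
Discount-window loan £364 billion: reserves +£364B, deposits 0.
Totals: Δreserves = +£506B, Δdeposits = +£126B.
Δrequired reserves = 14% × +£126B = +£17.64B.
Δexcess reserves = Δreserves − Δrequired = +£506B − (+£17.64B) = +£488.36 billion.

+£488.36 billion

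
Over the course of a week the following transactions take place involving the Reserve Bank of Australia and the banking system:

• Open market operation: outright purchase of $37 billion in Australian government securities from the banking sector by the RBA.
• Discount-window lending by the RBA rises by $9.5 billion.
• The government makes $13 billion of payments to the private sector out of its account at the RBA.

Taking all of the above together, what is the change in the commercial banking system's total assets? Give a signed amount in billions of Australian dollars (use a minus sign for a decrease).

OMO purchase (from banks) $37 billion: just an asset swap on bank balance sheets → 0.
Discount-window loan $9.5 billion: bank balance sheets expand → +$9.5B.
Government spending $13 billion: bank balance sheets expand → +$13B.
Net: 0 + 9.5 + 13 = +$22.5 billion.

+$22.5 billion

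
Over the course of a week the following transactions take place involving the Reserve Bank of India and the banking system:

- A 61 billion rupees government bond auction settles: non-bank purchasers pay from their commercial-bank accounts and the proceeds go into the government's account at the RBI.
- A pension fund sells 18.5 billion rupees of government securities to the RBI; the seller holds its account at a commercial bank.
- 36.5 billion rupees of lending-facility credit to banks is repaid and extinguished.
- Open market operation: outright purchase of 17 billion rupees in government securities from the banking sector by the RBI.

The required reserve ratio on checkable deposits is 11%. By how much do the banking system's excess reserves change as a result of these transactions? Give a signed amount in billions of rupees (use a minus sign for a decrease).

-57.325 billion

Government account inflow 61 billion rupees: reserves −61B, deposits −61B.
Asset purchase (from non-banks) 18.5 billion rupees: reserves +18.5B, deposits +18.5B.
Discount-window repayment 36.5 billion rupees: reserves −36.5B, deposits 0.
OMO purchase (from banks) 17 billion rupees: reserves +17B, deposits 0.
Totals: Δreserves = −62B, Δdeposits = −42.5B.
Δrequired reserves = 11% × −42.5B = −4.675B.
Δexcess reserves = Δreserves − Δrequired = −62B − (−4.675B) = -57.325 billion.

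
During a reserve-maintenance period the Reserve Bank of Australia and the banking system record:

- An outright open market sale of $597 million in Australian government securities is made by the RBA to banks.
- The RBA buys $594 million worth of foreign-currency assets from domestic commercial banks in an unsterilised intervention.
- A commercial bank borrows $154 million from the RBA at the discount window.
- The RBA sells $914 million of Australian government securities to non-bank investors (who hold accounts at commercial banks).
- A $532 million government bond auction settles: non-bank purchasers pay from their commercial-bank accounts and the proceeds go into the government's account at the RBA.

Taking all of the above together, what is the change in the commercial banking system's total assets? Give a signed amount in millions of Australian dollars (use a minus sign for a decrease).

-$1292 million

OMO sale (to banks) $597 million: just an asset swap on bank balance sheets → 0.
FX purchase $594 million: just an asset swap on bank balance sheets → 0.
Discount-window loan $154 million: bank balance sheets expand → +$154M.
Asset sale (to non-banks) $914 million: bank balance sheets shrink → −$914M.
Government account inflow $532 million: bank balance sheets shrink → −$532M.
Net: 0 + 0 + 154 − 914 − 532 = -$1292 million.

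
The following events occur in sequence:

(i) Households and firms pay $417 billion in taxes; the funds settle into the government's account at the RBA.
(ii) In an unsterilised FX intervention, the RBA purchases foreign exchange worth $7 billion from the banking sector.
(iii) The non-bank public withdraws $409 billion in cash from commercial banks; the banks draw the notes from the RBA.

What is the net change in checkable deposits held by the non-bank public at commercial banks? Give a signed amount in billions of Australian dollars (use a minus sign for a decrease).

-$826 billion

Government account inflow $417 billion: non-bank counterparties' bank balances fall → −$417B.
FX purchase $7 billion: the counterparty is a bank, so public deposits are unchanged → 0.
Currency withdrawal $409 billion: non-bank counterparties' bank balances fall → −$409B.
Net: −417 + 0 − 409 = -$826 billion.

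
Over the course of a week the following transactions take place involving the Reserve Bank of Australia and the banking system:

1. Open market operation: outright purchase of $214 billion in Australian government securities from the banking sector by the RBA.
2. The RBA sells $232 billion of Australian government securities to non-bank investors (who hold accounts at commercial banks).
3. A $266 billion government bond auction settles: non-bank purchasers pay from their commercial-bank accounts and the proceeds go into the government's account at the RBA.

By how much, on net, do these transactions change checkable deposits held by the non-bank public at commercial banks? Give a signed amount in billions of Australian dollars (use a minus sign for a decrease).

-$498 billion

RBA balance sheet:
  Assets:      Securities −$18B
  Liabilities: Bank reserves −$284B, Government deposits +$266B
Commercial banking system:
  Assets:      Reserves at CB −$284B, Securities −$214B
  Liabilities: Checkable deposits −$498B
So the change in checkable deposits held by the non-bank public at commercial banks is -$498 billion.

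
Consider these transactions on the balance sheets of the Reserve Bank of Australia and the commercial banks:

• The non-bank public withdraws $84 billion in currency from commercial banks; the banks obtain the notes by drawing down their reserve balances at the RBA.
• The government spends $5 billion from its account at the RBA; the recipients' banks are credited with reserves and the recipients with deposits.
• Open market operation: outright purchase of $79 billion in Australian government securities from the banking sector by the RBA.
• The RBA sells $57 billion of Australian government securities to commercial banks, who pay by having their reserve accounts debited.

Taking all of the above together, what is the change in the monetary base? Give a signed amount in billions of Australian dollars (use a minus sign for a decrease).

+$27 billion

Currency withdrawal $84 billion: just a shift between currency and reserves — both are base money → 0.
Government spending $5 billion: a non-base liability converts back to reserves → +$5B.
OMO purchase (from banks) $79 billion: RBA balance sheet expands → +$79B.
OMO sale (to banks) $57 billion: RBA balance sheet contracts → −$57B.
Net: 0 + 5 + 79 − 57 = +$27 billion.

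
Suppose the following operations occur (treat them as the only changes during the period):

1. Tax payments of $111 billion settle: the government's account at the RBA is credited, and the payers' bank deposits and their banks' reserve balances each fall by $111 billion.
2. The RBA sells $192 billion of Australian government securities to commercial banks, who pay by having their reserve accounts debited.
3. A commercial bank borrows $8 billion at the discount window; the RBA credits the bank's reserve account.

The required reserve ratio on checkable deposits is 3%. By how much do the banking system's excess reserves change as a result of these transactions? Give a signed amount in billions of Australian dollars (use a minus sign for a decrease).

Government account inflow $111 billion: reserves −$111B, deposits −$111B.
OMO sale (to banks) $192 billion: reserves −$192B, deposits 0.
Discount-window loan $8 billion: reserves +$8B, deposits 0.
Totals: Δreserves = −$295B, Δdeposits = −$111B.
Δrequired reserves = 3% × −$111B = −$3.33B.
Δexcess reserves = Δreserves − Δrequired = −$295B − (−$3.33B) = -$291.67 billion.

-$291.67 billion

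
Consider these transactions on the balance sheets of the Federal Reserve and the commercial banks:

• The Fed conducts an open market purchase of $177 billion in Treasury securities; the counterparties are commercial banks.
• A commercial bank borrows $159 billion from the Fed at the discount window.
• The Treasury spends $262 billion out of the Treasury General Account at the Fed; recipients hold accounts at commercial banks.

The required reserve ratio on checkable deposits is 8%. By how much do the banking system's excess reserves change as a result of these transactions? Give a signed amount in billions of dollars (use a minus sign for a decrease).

OMO purchase (from banks) $177 billion: reserves +$177B, deposits 0.
Discount-window loan $159 billion: reserves +$159B, deposits 0.
Government spending $262 billion: reserves +$262B, deposits +$262B.
Totals: Δreserves = +$598B, Δdeposits = +$262B.
Δrequired reserves = 8% × +$262B = +$20.96B.
Δexcess reserves = Δreserves − Δrequired = +$598B − (+$20.96B) = +$577.04 billion.

+$577.04 billion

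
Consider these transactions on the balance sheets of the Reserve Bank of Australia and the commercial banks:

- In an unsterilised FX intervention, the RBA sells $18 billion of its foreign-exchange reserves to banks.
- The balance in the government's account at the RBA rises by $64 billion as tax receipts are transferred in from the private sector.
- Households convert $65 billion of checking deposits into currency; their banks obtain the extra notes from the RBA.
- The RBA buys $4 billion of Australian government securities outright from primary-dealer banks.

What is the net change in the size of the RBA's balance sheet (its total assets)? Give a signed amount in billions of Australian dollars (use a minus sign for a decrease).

RBA balance sheet:
  Assets:      Securities +$4B, Foreign assets −$18B
  Liabilities: Bank reserves −$143B, Currency in circulation +$65B, Government deposits +$64B
Change in total RBA assets = -$14 billion.

-$14 billion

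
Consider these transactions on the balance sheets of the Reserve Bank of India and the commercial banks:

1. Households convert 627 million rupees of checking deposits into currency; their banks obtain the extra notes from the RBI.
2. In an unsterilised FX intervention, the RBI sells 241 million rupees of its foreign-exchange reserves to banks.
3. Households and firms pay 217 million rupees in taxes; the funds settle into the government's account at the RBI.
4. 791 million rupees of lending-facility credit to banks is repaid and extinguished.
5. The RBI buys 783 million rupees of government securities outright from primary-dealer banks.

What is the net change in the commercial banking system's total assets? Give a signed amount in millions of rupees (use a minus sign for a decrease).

RBI balance sheet:
  Assets:      Securities +783M, Loans to banks −791M, Foreign assets −241M
  Liabilities: Bank reserves −1093M, Currency in circulation +627M, Government deposits +217M
Commercial banking system:
  Assets:      Reserves at CB −1093M, Securities −783M, Foreign assets +241M
  Liabilities: Checkable deposits −844M, Borrowings from CB −791M
Change in total bank assets = -1635 million.

-1635 million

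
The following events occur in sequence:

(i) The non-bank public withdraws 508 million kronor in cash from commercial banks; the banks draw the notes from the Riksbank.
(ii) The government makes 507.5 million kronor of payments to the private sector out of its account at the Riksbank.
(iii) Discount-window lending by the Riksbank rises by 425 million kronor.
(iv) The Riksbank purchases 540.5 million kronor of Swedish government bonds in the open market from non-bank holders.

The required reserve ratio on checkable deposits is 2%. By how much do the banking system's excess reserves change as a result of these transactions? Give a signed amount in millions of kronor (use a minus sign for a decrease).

Currency withdrawal 508 million kronor: reserves −508M, deposits −508M.
Government spending 507.5 million kronor: reserves +507.5M, deposits +507.5M.
Discount-window loan 425 million kronor: reserves +425M, deposits 0.
Asset purchase (from non-banks) 540.5 million kronor: reserves +540.5M, deposits +540.5M.
Totals: Δreserves = +965M, Δdeposits = +540M.
Δrequired reserves = 2% × +540M = +10.8M.
Δexcess reserves = Δreserves − Δrequired = +965M − (+10.8M) = +954.2 million.

+954.2 million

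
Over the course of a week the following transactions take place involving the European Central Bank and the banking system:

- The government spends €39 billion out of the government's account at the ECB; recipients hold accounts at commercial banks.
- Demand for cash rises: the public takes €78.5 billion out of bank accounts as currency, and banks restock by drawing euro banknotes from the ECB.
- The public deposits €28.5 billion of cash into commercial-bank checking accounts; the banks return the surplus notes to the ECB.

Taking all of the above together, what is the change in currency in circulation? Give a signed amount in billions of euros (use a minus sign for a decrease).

ECB balance sheet:
  Assets:      no change
  Liabilities: Bank reserves −€11B, Currency in circulation +€50B, Government deposits −€39B
Commercial banking system:
  Assets:      Reserves at CB −€11B
  Liabilities: Checkable deposits −€11B
So the change in currency in circulation is +€50 billion.

+€50 billion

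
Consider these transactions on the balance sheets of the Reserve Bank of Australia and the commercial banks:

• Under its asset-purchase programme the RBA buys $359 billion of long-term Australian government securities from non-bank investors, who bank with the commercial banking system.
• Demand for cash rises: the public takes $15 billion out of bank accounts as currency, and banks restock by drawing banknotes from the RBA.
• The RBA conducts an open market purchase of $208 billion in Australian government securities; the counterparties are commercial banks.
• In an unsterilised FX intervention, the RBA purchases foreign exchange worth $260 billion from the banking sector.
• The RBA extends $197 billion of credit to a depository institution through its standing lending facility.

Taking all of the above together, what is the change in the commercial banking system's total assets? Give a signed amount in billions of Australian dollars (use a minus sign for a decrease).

+$541 billion

Asset purchase (from non-banks) $359 billion: bank balance sheets expand → +$359B.
Currency withdrawal $15 billion: bank balance sheets shrink → −$15B.
OMO purchase (from banks) $208 billion: just an asset swap on bank balance sheets → 0.
FX purchase $260 billion: just an asset swap on bank balance sheets → 0.
Discount-window loan $197 billion: bank balance sheets expand → +$197B.
Net: 359 − 15 + 0 + 0 + 197 = +$541 billion.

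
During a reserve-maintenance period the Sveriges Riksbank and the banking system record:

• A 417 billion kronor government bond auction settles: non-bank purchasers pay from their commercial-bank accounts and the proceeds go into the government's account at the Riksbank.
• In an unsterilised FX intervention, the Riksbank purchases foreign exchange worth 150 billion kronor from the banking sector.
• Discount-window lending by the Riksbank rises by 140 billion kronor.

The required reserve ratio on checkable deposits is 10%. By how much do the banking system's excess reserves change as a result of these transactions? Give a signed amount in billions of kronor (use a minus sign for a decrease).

Government account inflow 417 billion kronor: reserves −417B, deposits −417B.
FX purchase 150 billion kronor: reserves +150B, deposits 0.
Discount-window loan 140 billion kronor: reserves +140B, deposits 0.
Totals: Δreserves = −127B, Δdeposits = −417B.
Δrequired reserves = 10% × −417B = −41.7B.
Δexcess reserves = Δreserves − Δrequired = −127B − (−41.7B) = -85.3 billion.

-85.3 billion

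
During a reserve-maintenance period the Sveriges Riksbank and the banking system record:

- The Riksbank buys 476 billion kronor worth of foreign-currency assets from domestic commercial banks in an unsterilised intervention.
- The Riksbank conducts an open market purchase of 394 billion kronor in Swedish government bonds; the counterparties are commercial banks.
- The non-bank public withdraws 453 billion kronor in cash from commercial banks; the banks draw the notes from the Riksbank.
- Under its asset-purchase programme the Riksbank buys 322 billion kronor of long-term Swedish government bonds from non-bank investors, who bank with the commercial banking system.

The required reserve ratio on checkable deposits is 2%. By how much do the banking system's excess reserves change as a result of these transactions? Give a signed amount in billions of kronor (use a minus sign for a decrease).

FX purchase 476 billion kronor: reserves +476B, deposits 0.
OMO purchase (from banks) 394 billion kronor: reserves +394B, deposits 0.
Currency withdrawal 453 billion kronor: reserves −453B, deposits −453B.
Asset purchase (from non-banks) 322 billion kronor: reserves +322B, deposits +322B.
Totals: Δreserves = +739B, Δdeposits = −131B.
Δrequired reserves = 2% × −131B = −2.62B.
Δexcess reserves = Δreserves − Δrequired = +739B − (−2.62B) = +741.62 billion.

+741.62 billion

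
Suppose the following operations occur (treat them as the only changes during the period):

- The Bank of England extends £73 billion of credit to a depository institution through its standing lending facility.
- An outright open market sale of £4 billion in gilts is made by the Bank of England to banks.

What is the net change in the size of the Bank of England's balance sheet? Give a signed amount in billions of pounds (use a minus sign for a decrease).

+£69 billion

Discount-window loan £73 billion: a Bank of England asset is acquired → +£73B.
OMO sale (to banks) £4 billion: a Bank of England asset is shed → −£4B.
Net: 73 − 4 = +£69 billion.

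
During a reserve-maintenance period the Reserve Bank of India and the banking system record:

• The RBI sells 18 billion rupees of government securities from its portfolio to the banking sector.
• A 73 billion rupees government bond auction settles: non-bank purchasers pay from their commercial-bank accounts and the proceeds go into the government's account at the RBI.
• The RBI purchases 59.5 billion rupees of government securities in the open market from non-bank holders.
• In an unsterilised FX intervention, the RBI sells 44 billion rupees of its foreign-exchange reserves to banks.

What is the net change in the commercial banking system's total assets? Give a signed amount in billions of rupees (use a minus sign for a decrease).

-13.5 billion

OMO sale (to banks) 18 billion rupees: just an asset swap on bank balance sheets → 0.
Government account inflow 73 billion rupees: bank balance sheets shrink → −73B.
Asset purchase (from non-banks) 59.5 billion rupees: bank balance sheets expand → +59.5B.
FX sale 44 billion rupees: just an asset swap on bank balance sheets → 0.
Net: 0 − 73 + 59.5 + 0 = -13.5 billion.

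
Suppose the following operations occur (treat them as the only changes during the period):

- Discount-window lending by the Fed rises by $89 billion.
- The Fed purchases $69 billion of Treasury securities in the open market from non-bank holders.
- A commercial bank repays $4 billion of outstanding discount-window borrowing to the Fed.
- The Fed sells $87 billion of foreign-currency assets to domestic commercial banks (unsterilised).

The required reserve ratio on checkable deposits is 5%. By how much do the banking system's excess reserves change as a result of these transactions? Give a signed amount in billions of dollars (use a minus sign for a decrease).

+$63.55 billion

Discount-window loan $89 billion: reserves +$89B, deposits 0.
Asset purchase (from non-banks) $69 billion: reserves +$69B, deposits +$69B.
Discount-window repayment $4 billion: reserves −$4B, deposits 0.
FX sale $87 billion: reserves −$87B, deposits 0.
Totals: Δreserves = +$67B, Δdeposits = +$69B.
Δrequired reserves = 5% × +$69B = +$3.45B.
Δexcess reserves = Δreserves − Δrequired = +$67B − (+$3.45B) = +$63.55 billion.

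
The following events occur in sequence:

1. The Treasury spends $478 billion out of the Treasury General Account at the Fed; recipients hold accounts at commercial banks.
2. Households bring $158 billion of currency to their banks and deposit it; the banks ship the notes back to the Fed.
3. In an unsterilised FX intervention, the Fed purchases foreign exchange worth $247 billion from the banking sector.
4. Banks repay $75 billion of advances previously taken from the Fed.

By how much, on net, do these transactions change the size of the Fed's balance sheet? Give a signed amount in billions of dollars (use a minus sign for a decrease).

+$172 billion

Government spending $478 billion: only the composition of liabilities changes → 0.
Currency deposit $158 billion: only the composition of liabilities changes → 0.
FX purchase $247 billion: a Fed asset is acquired → +$247B.
Discount-window repayment $75 billion: a Fed asset is shed → −$75B.
Net: 0 + 0 + 247 − 75 = +$172 billion.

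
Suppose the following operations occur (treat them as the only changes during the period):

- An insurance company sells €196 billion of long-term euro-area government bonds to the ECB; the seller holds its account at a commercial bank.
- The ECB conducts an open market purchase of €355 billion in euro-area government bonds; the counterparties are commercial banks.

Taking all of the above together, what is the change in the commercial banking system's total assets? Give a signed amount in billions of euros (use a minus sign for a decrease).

+€196 billion

Asset purchase (from non-banks) €196 billion: bank balance sheets expand → +€196B.
OMO purchase (from banks) €355 billion: just an asset swap on bank balance sheets → 0.
Net: 196 + 0 = +€196 billion.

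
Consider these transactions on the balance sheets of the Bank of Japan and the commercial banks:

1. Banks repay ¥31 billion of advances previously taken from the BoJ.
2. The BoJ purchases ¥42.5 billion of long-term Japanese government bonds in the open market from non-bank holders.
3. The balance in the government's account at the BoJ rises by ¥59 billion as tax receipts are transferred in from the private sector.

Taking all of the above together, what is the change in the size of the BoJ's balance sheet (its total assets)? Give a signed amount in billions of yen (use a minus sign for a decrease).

+¥11.5 billion

Discount-window repayment ¥31 billion: a BoJ asset is shed → −¥31B.
Asset purchase (from non-banks) ¥42.5 billion: a BoJ asset is acquired → +¥42.5B.
Government account inflow ¥59 billion: only the composition of liabilities changes → 0.
Net: −31 + 42.5 + 0 = +¥11.5 billion.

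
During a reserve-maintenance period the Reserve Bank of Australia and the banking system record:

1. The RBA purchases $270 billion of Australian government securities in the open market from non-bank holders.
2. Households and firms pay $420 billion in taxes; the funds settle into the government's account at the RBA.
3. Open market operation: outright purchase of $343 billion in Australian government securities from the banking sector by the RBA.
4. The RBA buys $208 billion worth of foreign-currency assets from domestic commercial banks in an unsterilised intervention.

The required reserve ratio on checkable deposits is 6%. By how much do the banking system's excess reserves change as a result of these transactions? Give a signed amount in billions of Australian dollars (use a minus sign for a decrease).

+$410 billion

Asset purchase (from non-banks) $270 billion: reserves +$270B, deposits +$270B.
Government account inflow $420 billion: reserves −$420B, deposits −$420B.
OMO purchase (from banks) $343 billion: reserves +$343B, deposits 0.
FX purchase $208 billion: reserves +$208B, deposits 0.
Totals: Δreserves = +$401B, Δdeposits = −$150B.
Δrequired reserves = 6% × −$150B = −$9B.
Δexcess reserves = Δreserves − Δrequired = +$401B − (−$9B) = +$410 billion.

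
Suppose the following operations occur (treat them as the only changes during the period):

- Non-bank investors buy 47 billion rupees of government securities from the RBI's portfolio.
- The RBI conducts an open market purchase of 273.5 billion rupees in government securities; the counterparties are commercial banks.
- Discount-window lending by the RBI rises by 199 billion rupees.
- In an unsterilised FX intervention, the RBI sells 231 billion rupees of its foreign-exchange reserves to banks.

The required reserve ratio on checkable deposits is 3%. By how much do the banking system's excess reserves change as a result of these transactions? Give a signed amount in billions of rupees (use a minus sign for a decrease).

Asset sale (to non-banks) 47 billion rupees: reserves −47B, deposits −47B.
OMO purchase (from banks) 273.5 billion rupees: reserves +273.5B, deposits 0.
Discount-window loan 199 billion rupees: reserves +199B, deposits 0.
FX sale 231 billion rupees: reserves −231B, deposits 0.
Totals: Δreserves = +194.5B, Δdeposits = −47B.
Δrequired reserves = 3% × −47B = −1.41B.
Δexcess reserves = Δreserves − Δrequired = +194.5B − (−1.41B) = +195.91 billion.

+195.91 billion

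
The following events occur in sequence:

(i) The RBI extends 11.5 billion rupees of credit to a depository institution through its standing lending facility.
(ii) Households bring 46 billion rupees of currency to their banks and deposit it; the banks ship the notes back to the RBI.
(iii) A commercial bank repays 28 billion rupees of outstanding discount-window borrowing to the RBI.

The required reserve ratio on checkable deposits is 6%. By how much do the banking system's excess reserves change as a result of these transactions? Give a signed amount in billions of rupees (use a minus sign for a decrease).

+26.74 billion

Discount-window loan 11.5 billion rupees: reserves +11.5B, deposits 0.
Currency deposit 46 billion rupees: reserves +46B, deposits +46B.
Discount-window repayment 28 billion rupees: reserves −28B, deposits 0.
Totals: Δreserves = +29.5B, Δdeposits = +46B.
Δrequired reserves = 6% × +46B = +2.76B.
Δexcess reserves = Δreserves − Δrequired = +29.5B − (+2.76B) = +26.74 billion.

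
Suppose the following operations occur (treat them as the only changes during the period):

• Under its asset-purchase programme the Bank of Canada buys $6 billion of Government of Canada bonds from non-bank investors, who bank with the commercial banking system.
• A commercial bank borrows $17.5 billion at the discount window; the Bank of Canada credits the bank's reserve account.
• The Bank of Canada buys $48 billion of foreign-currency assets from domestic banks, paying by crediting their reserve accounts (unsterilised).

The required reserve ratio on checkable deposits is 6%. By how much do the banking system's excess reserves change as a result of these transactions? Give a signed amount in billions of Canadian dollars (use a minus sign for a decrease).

Asset purchase (from non-banks) $6 billion: reserves +$6B, deposits +$6B.
Discount-window loan $17.5 billion: reserves +$17.5B, deposits 0.
FX purchase $48 billion: reserves +$48B, deposits 0.
Totals: Δreserves = +$71.5B, Δdeposits = +$6B.
Δrequired reserves = 6% × +$6B = +$0.36B.
Δexcess reserves = Δreserves − Δrequired = +$71.5B − (+$0.36B) = +$71.14 billion.

+$71.14 billion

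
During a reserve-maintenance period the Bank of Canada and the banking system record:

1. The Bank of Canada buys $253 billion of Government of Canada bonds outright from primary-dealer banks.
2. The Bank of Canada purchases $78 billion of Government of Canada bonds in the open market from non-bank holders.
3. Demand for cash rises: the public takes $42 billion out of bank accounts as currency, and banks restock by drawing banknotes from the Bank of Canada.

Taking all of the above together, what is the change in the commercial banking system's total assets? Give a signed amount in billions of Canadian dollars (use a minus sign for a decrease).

OMO purchase (from banks) $253 billion: just an asset swap on bank balance sheets → 0.
Asset purchase (from non-banks) $78 billion: bank balance sheets expand → +$78B.
Currency withdrawal $42 billion: bank balance sheets shrink → −$42B.
Net: 0 + 78 − 42 = +$36 billion.

+$36 billion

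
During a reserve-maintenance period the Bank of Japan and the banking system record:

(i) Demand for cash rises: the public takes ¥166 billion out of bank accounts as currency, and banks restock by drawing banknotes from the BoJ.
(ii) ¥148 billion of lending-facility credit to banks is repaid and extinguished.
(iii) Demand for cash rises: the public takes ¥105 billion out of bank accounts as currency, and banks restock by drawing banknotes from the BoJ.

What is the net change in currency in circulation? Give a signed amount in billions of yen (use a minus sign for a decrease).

+¥271 billion

Currency withdrawal ¥166 billion: notes leave the central bank → +¥166B.
Discount-window repayment ¥148 billion: no currency enters or leaves circulation → 0.
Currency withdrawal ¥105 billion: notes leave the central bank → +¥105B.
Net: 166 + 0 + 105 = +¥271 billion.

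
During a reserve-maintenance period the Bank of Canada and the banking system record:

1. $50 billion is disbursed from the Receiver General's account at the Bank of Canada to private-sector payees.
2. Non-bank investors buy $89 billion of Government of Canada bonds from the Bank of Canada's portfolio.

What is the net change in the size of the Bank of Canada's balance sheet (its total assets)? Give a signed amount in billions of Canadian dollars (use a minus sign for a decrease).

-$89 billion

Bank of Canada balance sheet:
  Assets:      Securities −$89B
  Liabilities: Bank reserves −$39B, Government deposits −$50B
Change in total Bank of Canada assets = -$89 billion.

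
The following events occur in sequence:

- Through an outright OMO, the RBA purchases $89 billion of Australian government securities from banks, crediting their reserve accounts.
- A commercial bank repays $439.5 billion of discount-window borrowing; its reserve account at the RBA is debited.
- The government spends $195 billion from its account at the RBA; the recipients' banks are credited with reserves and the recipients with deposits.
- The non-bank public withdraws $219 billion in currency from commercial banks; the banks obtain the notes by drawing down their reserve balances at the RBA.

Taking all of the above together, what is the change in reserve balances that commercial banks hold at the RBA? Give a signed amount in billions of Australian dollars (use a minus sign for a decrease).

RBA balance sheet:
  Assets:      Securities +$89B, Loans to banks −$439.5B
  Liabilities: Bank reserves −$374.5B, Currency in circulation +$219B, Government deposits −$195B
Commercial banking system:
  Assets:      Reserves at CB −$374.5B, Securities −$89B
  Liabilities: Checkable deposits −$24B, Borrowings from CB −$439.5B
So the change in reserve balances that commercial banks hold at the RBA is -$374.5 billion.

-$374.5 billion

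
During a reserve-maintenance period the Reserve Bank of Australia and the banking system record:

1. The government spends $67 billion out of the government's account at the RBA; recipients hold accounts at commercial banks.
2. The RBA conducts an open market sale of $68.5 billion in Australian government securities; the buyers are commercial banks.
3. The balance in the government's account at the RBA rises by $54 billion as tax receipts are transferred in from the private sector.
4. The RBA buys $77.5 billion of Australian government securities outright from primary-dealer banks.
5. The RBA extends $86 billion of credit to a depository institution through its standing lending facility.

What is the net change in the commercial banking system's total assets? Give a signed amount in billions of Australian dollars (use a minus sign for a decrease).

Government spending $67 billion: bank balance sheets expand → +$67B.
OMO sale (to banks) $68.5 billion: just an asset swap on bank balance sheets → 0.
Government account inflow $54 billion: bank balance sheets shrink → −$54B.
OMO purchase (from banks) $77.5 billion: just an asset swap on bank balance sheets → 0.
Discount-window loan $86 billion: bank balance sheets expand → +$86B.
Net: 67 + 0 − 54 + 0 + 86 = +$99 billion.

+$99 billion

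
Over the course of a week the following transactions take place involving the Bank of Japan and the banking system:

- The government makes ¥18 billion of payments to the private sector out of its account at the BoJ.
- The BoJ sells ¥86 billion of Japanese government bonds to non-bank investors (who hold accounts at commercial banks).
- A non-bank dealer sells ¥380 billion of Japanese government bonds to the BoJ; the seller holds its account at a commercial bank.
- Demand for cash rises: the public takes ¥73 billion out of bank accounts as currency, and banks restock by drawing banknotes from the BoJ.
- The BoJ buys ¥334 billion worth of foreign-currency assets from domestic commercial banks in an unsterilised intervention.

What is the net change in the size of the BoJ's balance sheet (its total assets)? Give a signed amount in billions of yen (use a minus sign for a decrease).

+¥628 billion

Government spending ¥18 billion: only the composition of liabilities changes → 0.
Asset sale (to non-banks) ¥86 billion: a BoJ asset is shed → −¥86B.
Asset purchase (from non-banks) ¥380 billion: a BoJ asset is acquired → +¥380B.
Currency withdrawal ¥73 billion: only the composition of liabilities changes → 0.
FX purchase ¥334 billion: a BoJ asset is acquired → +¥334B.
Net: 0 − 86 + 380 + 0 + 334 = +¥628 billion.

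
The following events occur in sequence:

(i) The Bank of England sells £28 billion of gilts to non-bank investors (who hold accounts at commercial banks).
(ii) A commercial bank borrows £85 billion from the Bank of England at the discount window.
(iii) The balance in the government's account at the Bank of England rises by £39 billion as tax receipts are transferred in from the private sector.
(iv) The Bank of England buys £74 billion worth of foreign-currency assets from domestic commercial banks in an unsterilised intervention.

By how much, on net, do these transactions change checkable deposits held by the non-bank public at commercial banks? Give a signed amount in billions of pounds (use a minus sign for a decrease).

Asset sale (to non-banks) £28 billion: non-bank counterparties' bank balances fall → −£28B.
Discount-window loan £85 billion: the counterparty is a bank, so public deposits are unchanged → 0.
Government account inflow £39 billion: non-bank counterparties' bank balances fall → −£39B.
FX purchase £74 billion: the counterparty is a bank, so public deposits are unchanged → 0.
Net: −28 + 0 − 39 + 0 = -£67 billion.

-£67 billion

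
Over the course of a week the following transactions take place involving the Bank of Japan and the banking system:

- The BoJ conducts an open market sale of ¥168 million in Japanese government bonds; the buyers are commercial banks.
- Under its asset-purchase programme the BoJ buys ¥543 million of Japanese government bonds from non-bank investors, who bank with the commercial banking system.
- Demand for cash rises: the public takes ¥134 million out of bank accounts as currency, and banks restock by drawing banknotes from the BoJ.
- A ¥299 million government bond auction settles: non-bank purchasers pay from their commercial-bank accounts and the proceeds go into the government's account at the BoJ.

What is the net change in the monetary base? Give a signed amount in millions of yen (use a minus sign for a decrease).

+¥76 million

OMO sale (to banks) ¥168 million: BoJ balance sheet contracts → −¥168M.
Asset purchase (from non-banks) ¥543 million: BoJ balance sheet expands → +¥543M.
Currency withdrawal ¥134 million: just a shift between currency and reserves — both are base money → 0.
Government account inflow ¥299 million: reserves shift to a non-base liability → −¥299M.
Net: −168 + 543 + 0 − 299 = +¥76 million.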